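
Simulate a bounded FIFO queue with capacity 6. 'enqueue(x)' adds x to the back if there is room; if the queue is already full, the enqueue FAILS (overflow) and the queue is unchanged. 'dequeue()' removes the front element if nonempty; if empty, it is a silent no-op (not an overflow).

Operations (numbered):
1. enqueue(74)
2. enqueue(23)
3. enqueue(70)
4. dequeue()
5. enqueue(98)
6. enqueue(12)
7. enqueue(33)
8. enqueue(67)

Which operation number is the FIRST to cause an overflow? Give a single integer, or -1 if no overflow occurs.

1. enqueue(74): size=1
2. enqueue(23): size=2
3. enqueue(70): size=3
4. dequeue(): size=2
5. enqueue(98): size=3
6. enqueue(12): size=4
7. enqueue(33): size=5
8. enqueue(67): size=6

Answer: -1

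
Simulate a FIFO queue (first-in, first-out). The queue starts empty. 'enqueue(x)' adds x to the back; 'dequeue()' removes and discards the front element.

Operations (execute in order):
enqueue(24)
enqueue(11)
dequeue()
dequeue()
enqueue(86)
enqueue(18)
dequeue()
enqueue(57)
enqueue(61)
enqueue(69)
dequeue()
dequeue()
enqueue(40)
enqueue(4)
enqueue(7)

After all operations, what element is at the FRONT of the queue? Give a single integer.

Answer: 61

Derivation:
enqueue(24): queue = [24]
enqueue(11): queue = [24, 11]
dequeue(): queue = [11]
dequeue(): queue = []
enqueue(86): queue = [86]
enqueue(18): queue = [86, 18]
dequeue(): queue = [18]
enqueue(57): queue = [18, 57]
enqueue(61): queue = [18, 57, 61]
enqueue(69): queue = [18, 57, 61, 69]
dequeue(): queue = [57, 61, 69]
dequeue(): queue = [61, 69]
enqueue(40): queue = [61, 69, 40]
enqueue(4): queue = [61, 69, 40, 4]
enqueue(7): queue = [61, 69, 40, 4, 7]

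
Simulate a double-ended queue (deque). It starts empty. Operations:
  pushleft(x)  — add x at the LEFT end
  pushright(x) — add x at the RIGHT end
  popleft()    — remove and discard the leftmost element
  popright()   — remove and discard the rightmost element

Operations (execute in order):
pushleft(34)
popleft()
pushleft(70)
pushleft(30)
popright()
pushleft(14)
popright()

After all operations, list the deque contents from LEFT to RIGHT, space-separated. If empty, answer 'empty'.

pushleft(34): [34]
popleft(): []
pushleft(70): [70]
pushleft(30): [30, 70]
popright(): [30]
pushleft(14): [14, 30]
popright(): [14]

Answer: 14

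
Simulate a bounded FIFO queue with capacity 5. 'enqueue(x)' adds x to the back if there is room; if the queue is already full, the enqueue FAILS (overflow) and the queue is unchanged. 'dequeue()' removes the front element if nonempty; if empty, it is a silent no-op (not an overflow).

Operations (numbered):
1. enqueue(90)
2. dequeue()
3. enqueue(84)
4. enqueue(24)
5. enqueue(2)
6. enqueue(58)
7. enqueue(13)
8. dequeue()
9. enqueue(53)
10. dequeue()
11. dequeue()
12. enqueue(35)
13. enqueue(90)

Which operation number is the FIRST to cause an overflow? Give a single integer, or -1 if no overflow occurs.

Answer: -1

Derivation:
1. enqueue(90): size=1
2. dequeue(): size=0
3. enqueue(84): size=1
4. enqueue(24): size=2
5. enqueue(2): size=3
6. enqueue(58): size=4
7. enqueue(13): size=5
8. dequeue(): size=4
9. enqueue(53): size=5
10. dequeue(): size=4
11. dequeue(): size=3
12. enqueue(35): size=4
13. enqueue(90): size=5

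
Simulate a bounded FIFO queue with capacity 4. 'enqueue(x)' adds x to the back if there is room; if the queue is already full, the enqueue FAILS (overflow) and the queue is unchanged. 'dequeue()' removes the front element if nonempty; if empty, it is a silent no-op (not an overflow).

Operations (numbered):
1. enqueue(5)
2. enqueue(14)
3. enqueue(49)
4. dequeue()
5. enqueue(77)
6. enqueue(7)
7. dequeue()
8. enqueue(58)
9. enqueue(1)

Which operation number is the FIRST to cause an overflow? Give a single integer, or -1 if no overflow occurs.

1. enqueue(5): size=1
2. enqueue(14): size=2
3. enqueue(49): size=3
4. dequeue(): size=2
5. enqueue(77): size=3
6. enqueue(7): size=4
7. dequeue(): size=3
8. enqueue(58): size=4
9. enqueue(1): size=4=cap → OVERFLOW (fail)

Answer: 9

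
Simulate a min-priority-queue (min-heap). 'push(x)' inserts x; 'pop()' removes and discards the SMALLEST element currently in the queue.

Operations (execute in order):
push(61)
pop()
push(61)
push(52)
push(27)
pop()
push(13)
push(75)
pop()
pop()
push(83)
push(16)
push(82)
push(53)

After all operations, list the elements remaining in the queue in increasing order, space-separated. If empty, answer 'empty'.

Answer: 16 53 61 75 82 83

Derivation:
push(61): heap contents = [61]
pop() → 61: heap contents = []
push(61): heap contents = [61]
push(52): heap contents = [52, 61]
push(27): heap contents = [27, 52, 61]
pop() → 27: heap contents = [52, 61]
push(13): heap contents = [13, 52, 61]
push(75): heap contents = [13, 52, 61, 75]
pop() → 13: heap contents = [52, 61, 75]
pop() → 52: heap contents = [61, 75]
push(83): heap contents = [61, 75, 83]
push(16): heap contents = [16, 61, 75, 83]
push(82): heap contents = [16, 61, 75, 82, 83]
push(53): heap contents = [16, 53, 61, 75, 82, 83]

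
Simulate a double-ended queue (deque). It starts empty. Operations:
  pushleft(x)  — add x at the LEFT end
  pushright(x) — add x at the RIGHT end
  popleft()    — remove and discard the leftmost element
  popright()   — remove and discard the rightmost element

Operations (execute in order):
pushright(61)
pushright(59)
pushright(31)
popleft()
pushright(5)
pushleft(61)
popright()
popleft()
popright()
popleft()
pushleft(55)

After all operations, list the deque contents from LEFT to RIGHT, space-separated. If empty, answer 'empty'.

pushright(61): [61]
pushright(59): [61, 59]
pushright(31): [61, 59, 31]
popleft(): [59, 31]
pushright(5): [59, 31, 5]
pushleft(61): [61, 59, 31, 5]
popright(): [61, 59, 31]
popleft(): [59, 31]
popright(): [59]
popleft(): []
pushleft(55): [55]

Answer: 55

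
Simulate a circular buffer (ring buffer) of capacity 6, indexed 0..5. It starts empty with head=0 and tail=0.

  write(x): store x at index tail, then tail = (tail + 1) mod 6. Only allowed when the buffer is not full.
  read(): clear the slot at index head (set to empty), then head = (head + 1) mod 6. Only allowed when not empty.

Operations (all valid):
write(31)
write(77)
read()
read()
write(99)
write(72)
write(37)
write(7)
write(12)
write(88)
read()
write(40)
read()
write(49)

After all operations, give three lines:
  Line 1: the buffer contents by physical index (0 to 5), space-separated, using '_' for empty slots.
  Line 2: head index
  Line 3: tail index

write(31): buf=[31 _ _ _ _ _], head=0, tail=1, size=1
write(77): buf=[31 77 _ _ _ _], head=0, tail=2, size=2
read(): buf=[_ 77 _ _ _ _], head=1, tail=2, size=1
read(): buf=[_ _ _ _ _ _], head=2, tail=2, size=0
write(99): buf=[_ _ 99 _ _ _], head=2, tail=3, size=1
write(72): buf=[_ _ 99 72 _ _], head=2, tail=4, size=2
write(37): buf=[_ _ 99 72 37 _], head=2, tail=5, size=3
write(7): buf=[_ _ 99 72 37 7], head=2, tail=0, size=4
write(12): buf=[12 _ 99 72 37 7], head=2, tail=1, size=5
write(88): buf=[12 88 99 72 37 7], head=2, tail=2, size=6
read(): buf=[12 88 _ 72 37 7], head=3, tail=2, size=5
write(40): buf=[12 88 40 72 37 7], head=3, tail=3, size=6
read(): buf=[12 88 40 _ 37 7], head=4, tail=3, size=5
write(49): buf=[12 88 40 49 37 7], head=4, tail=4, size=6

Answer: 12 88 40 49 37 7
4
4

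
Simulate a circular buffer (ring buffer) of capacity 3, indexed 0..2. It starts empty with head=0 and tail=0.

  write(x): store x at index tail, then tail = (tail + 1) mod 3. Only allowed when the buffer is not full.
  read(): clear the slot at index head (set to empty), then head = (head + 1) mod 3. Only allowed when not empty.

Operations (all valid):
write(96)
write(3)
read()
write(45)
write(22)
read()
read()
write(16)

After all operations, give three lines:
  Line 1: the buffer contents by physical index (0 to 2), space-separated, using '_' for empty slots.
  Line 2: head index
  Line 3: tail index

Answer: 22 16 _
0
2

Derivation:
write(96): buf=[96 _ _], head=0, tail=1, size=1
write(3): buf=[96 3 _], head=0, tail=2, size=2
read(): buf=[_ 3 _], head=1, tail=2, size=1
write(45): buf=[_ 3 45], head=1, tail=0, size=2
write(22): buf=[22 3 45], head=1, tail=1, size=3
read(): buf=[22 _ 45], head=2, tail=1, size=2
read(): buf=[22 _ _], head=0, tail=1, size=1
write(16): buf=[22 16 _], head=0, tail=2, size=2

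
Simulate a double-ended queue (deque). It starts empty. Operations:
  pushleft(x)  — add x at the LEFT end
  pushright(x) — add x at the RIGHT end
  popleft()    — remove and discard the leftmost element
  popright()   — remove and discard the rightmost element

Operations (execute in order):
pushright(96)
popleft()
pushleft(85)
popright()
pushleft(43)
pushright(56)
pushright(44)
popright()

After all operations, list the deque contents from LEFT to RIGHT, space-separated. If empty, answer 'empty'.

pushright(96): [96]
popleft(): []
pushleft(85): [85]
popright(): []
pushleft(43): [43]
pushright(56): [43, 56]
pushright(44): [43, 56, 44]
popright(): [43, 56]

Answer: 43 56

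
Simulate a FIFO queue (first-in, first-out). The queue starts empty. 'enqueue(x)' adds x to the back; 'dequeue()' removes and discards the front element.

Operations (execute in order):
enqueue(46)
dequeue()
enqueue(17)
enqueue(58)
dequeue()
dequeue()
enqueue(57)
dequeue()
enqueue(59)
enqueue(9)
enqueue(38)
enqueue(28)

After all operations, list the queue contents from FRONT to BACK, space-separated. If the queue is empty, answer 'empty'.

enqueue(46): [46]
dequeue(): []
enqueue(17): [17]
enqueue(58): [17, 58]
dequeue(): [58]
dequeue(): []
enqueue(57): [57]
dequeue(): []
enqueue(59): [59]
enqueue(9): [59, 9]
enqueue(38): [59, 9, 38]
enqueue(28): [59, 9, 38, 28]

Answer: 59 9 38 28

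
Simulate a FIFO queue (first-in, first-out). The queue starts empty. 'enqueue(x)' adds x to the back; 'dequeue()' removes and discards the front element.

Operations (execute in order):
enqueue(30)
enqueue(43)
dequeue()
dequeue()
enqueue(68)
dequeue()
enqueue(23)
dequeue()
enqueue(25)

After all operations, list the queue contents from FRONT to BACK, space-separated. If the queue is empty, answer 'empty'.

Answer: 25

Derivation:
enqueue(30): [30]
enqueue(43): [30, 43]
dequeue(): [43]
dequeue(): []
enqueue(68): [68]
dequeue(): []
enqueue(23): [23]
dequeue(): []
enqueue(25): [25]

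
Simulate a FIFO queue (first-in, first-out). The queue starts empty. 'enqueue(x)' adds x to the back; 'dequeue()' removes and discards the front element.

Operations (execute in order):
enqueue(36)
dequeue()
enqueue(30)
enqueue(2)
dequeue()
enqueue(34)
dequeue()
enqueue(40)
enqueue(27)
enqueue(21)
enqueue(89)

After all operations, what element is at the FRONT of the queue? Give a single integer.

Answer: 34

Derivation:
enqueue(36): queue = [36]
dequeue(): queue = []
enqueue(30): queue = [30]
enqueue(2): queue = [30, 2]
dequeue(): queue = [2]
enqueue(34): queue = [2, 34]
dequeue(): queue = [34]
enqueue(40): queue = [34, 40]
enqueue(27): queue = [34, 40, 27]
enqueue(21): queue = [34, 40, 27, 21]
enqueue(89): queue = [34, 40, 27, 21, 89]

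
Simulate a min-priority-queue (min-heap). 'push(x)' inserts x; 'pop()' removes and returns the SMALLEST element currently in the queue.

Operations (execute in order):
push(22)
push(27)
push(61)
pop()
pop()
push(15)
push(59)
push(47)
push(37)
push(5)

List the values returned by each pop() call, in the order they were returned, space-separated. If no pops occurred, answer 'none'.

push(22): heap contents = [22]
push(27): heap contents = [22, 27]
push(61): heap contents = [22, 27, 61]
pop() → 22: heap contents = [27, 61]
pop() → 27: heap contents = [61]
push(15): heap contents = [15, 61]
push(59): heap contents = [15, 59, 61]
push(47): heap contents = [15, 47, 59, 61]
push(37): heap contents = [15, 37, 47, 59, 61]
push(5): heap contents = [5, 15, 37, 47, 59, 61]

Answer: 22 27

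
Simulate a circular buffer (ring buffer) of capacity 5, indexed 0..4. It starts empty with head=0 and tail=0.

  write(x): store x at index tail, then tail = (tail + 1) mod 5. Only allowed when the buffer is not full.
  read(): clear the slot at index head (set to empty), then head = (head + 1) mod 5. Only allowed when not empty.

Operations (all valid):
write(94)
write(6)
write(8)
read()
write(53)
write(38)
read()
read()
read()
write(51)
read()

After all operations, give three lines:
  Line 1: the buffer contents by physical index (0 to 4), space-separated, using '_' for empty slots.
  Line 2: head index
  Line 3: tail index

Answer: 51 _ _ _ _
0
1

Derivation:
write(94): buf=[94 _ _ _ _], head=0, tail=1, size=1
write(6): buf=[94 6 _ _ _], head=0, tail=2, size=2
write(8): buf=[94 6 8 _ _], head=0, tail=3, size=3
read(): buf=[_ 6 8 _ _], head=1, tail=3, size=2
write(53): buf=[_ 6 8 53 _], head=1, tail=4, size=3
write(38): buf=[_ 6 8 53 38], head=1, tail=0, size=4
read(): buf=[_ _ 8 53 38], head=2, tail=0, size=3
read(): buf=[_ _ _ 53 38], head=3, tail=0, size=2
read(): buf=[_ _ _ _ 38], head=4, tail=0, size=1
write(51): buf=[51 _ _ _ 38], head=4, tail=1, size=2
read(): buf=[51 _ _ _ _], head=0, tail=1, size=1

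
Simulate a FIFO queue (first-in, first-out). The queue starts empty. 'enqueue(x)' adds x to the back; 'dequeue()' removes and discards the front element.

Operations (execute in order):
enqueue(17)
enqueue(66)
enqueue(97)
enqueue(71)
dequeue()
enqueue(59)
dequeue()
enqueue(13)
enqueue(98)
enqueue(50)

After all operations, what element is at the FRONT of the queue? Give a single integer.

enqueue(17): queue = [17]
enqueue(66): queue = [17, 66]
enqueue(97): queue = [17, 66, 97]
enqueue(71): queue = [17, 66, 97, 71]
dequeue(): queue = [66, 97, 71]
enqueue(59): queue = [66, 97, 71, 59]
dequeue(): queue = [97, 71, 59]
enqueue(13): queue = [97, 71, 59, 13]
enqueue(98): queue = [97, 71, 59, 13, 98]
enqueue(50): queue = [97, 71, 59, 13, 98, 50]

Answer: 97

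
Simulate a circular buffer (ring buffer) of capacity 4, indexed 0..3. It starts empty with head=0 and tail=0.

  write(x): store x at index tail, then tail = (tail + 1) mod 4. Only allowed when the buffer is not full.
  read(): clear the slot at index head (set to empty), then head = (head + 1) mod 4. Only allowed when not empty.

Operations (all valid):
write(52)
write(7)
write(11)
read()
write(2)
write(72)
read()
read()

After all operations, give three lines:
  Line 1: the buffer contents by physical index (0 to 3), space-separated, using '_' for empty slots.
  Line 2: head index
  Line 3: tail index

write(52): buf=[52 _ _ _], head=0, tail=1, size=1
write(7): buf=[52 7 _ _], head=0, tail=2, size=2
write(11): buf=[52 7 11 _], head=0, tail=3, size=3
read(): buf=[_ 7 11 _], head=1, tail=3, size=2
write(2): buf=[_ 7 11 2], head=1, tail=0, size=3
write(72): buf=[72 7 11 2], head=1, tail=1, size=4
read(): buf=[72 _ 11 2], head=2, tail=1, size=3
read(): buf=[72 _ _ 2], head=3, tail=1, size=2

Answer: 72 _ _ 2
3
1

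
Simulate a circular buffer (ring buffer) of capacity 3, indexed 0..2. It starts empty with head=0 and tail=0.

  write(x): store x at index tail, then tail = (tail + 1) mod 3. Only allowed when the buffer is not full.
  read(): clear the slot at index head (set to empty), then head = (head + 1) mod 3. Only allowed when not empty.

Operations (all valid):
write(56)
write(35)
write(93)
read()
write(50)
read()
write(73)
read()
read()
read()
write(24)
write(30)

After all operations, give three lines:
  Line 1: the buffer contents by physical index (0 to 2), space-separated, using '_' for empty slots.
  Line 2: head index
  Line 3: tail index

write(56): buf=[56 _ _], head=0, tail=1, size=1
write(35): buf=[56 35 _], head=0, tail=2, size=2
write(93): buf=[56 35 93], head=0, tail=0, size=3
read(): buf=[_ 35 93], head=1, tail=0, size=2
write(50): buf=[50 35 93], head=1, tail=1, size=3
read(): buf=[50 _ 93], head=2, tail=1, size=2
write(73): buf=[50 73 93], head=2, tail=2, size=3
read(): buf=[50 73 _], head=0, tail=2, size=2
read(): buf=[_ 73 _], head=1, tail=2, size=1
read(): buf=[_ _ _], head=2, tail=2, size=0
write(24): buf=[_ _ 24], head=2, tail=0, size=1
write(30): buf=[30 _ 24], head=2, tail=1, size=2

Answer: 30 _ 24
2
1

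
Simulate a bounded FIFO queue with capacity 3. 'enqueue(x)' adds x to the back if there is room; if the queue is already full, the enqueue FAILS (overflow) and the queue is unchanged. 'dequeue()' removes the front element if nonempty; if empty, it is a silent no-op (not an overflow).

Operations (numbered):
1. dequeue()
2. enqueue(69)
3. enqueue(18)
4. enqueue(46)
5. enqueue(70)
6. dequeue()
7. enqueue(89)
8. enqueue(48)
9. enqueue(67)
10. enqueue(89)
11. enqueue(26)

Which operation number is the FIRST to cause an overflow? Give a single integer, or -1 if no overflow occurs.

Answer: 5

Derivation:
1. dequeue(): empty, no-op, size=0
2. enqueue(69): size=1
3. enqueue(18): size=2
4. enqueue(46): size=3
5. enqueue(70): size=3=cap → OVERFLOW (fail)
6. dequeue(): size=2
7. enqueue(89): size=3
8. enqueue(48): size=3=cap → OVERFLOW (fail)
9. enqueue(67): size=3=cap → OVERFLOW (fail)
10. enqueue(89): size=3=cap → OVERFLOW (fail)
11. enqueue(26): size=3=cap → OVERFLOW (fail)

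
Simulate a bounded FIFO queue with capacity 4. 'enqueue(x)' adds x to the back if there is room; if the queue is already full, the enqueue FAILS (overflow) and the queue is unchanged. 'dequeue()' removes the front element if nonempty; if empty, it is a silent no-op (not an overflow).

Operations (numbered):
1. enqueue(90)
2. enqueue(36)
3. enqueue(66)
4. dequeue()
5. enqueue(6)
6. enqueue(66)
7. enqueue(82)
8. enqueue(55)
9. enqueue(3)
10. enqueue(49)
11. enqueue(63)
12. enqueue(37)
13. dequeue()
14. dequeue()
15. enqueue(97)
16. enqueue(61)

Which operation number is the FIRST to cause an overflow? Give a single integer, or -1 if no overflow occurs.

Answer: 7

Derivation:
1. enqueue(90): size=1
2. enqueue(36): size=2
3. enqueue(66): size=3
4. dequeue(): size=2
5. enqueue(6): size=3
6. enqueue(66): size=4
7. enqueue(82): size=4=cap → OVERFLOW (fail)
8. enqueue(55): size=4=cap → OVERFLOW (fail)
9. enqueue(3): size=4=cap → OVERFLOW (fail)
10. enqueue(49): size=4=cap → OVERFLOW (fail)
11. enqueue(63): size=4=cap → OVERFLOW (fail)
12. enqueue(37): size=4=cap → OVERFLOW (fail)
13. dequeue(): size=3
14. dequeue(): size=2
15. enqueue(97): size=3
16. enqueue(61): size=4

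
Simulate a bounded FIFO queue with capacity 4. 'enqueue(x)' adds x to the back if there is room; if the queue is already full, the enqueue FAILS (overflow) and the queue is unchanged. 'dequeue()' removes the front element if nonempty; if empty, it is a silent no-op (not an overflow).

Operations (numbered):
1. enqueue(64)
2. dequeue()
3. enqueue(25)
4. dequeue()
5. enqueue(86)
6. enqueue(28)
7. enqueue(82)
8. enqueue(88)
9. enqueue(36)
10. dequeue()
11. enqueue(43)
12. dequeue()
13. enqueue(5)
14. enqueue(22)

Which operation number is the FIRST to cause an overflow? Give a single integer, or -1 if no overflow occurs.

1. enqueue(64): size=1
2. dequeue(): size=0
3. enqueue(25): size=1
4. dequeue(): size=0
5. enqueue(86): size=1
6. enqueue(28): size=2
7. enqueue(82): size=3
8. enqueue(88): size=4
9. enqueue(36): size=4=cap → OVERFLOW (fail)
10. dequeue(): size=3
11. enqueue(43): size=4
12. dequeue(): size=3
13. enqueue(5): size=4
14. enqueue(22): size=4=cap → OVERFLOW (fail)

Answer: 9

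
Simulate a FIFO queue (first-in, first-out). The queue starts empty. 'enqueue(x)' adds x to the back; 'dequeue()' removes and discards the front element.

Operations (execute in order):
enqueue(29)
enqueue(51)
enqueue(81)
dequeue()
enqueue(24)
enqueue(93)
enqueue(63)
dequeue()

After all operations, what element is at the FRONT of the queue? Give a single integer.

enqueue(29): queue = [29]
enqueue(51): queue = [29, 51]
enqueue(81): queue = [29, 51, 81]
dequeue(): queue = [51, 81]
enqueue(24): queue = [51, 81, 24]
enqueue(93): queue = [51, 81, 24, 93]
enqueue(63): queue = [51, 81, 24, 93, 63]
dequeue(): queue = [81, 24, 93, 63]

Answer: 81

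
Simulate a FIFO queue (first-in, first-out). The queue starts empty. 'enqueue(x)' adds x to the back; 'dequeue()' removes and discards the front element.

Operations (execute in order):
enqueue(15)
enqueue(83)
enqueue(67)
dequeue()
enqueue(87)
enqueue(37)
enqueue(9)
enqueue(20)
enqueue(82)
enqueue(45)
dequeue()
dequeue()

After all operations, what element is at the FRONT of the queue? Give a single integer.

enqueue(15): queue = [15]
enqueue(83): queue = [15, 83]
enqueue(67): queue = [15, 83, 67]
dequeue(): queue = [83, 67]
enqueue(87): queue = [83, 67, 87]
enqueue(37): queue = [83, 67, 87, 37]
enqueue(9): queue = [83, 67, 87, 37, 9]
enqueue(20): queue = [83, 67, 87, 37, 9, 20]
enqueue(82): queue = [83, 67, 87, 37, 9, 20, 82]
enqueue(45): queue = [83, 67, 87, 37, 9, 20, 82, 45]
dequeue(): queue = [67, 87, 37, 9, 20, 82, 45]
dequeue(): queue = [87, 37, 9, 20, 82, 45]

Answer: 87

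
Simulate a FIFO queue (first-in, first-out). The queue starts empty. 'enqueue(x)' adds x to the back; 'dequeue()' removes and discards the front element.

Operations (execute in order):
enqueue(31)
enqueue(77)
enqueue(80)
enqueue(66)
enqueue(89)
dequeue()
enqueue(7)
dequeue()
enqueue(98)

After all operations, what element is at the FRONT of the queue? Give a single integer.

enqueue(31): queue = [31]
enqueue(77): queue = [31, 77]
enqueue(80): queue = [31, 77, 80]
enqueue(66): queue = [31, 77, 80, 66]
enqueue(89): queue = [31, 77, 80, 66, 89]
dequeue(): queue = [77, 80, 66, 89]
enqueue(7): queue = [77, 80, 66, 89, 7]
dequeue(): queue = [80, 66, 89, 7]
enqueue(98): queue = [80, 66, 89, 7, 98]

Answer: 80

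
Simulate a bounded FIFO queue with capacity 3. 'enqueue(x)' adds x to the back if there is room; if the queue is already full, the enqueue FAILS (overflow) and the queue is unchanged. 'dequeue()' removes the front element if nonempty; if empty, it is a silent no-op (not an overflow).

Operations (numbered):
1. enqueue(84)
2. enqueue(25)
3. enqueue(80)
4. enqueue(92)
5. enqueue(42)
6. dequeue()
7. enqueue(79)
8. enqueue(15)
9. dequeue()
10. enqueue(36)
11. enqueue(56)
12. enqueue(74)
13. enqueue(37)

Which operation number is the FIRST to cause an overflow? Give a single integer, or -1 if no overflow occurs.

Answer: 4

Derivation:
1. enqueue(84): size=1
2. enqueue(25): size=2
3. enqueue(80): size=3
4. enqueue(92): size=3=cap → OVERFLOW (fail)
5. enqueue(42): size=3=cap → OVERFLOW (fail)
6. dequeue(): size=2
7. enqueue(79): size=3
8. enqueue(15): size=3=cap → OVERFLOW (fail)
9. dequeue(): size=2
10. enqueue(36): size=3
11. enqueue(56): size=3=cap → OVERFLOW (fail)
12. enqueue(74): size=3=cap → OVERFLOW (fail)
13. enqueue(37): size=3=cap → OVERFLOW (fail)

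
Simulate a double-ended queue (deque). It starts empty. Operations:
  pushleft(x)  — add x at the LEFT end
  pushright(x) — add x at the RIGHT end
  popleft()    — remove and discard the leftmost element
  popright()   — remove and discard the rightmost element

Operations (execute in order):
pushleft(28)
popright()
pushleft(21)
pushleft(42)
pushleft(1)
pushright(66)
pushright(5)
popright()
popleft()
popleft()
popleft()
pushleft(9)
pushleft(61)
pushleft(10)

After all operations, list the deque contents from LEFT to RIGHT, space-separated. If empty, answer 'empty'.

pushleft(28): [28]
popright(): []
pushleft(21): [21]
pushleft(42): [42, 21]
pushleft(1): [1, 42, 21]
pushright(66): [1, 42, 21, 66]
pushright(5): [1, 42, 21, 66, 5]
popright(): [1, 42, 21, 66]
popleft(): [42, 21, 66]
popleft(): [21, 66]
popleft(): [66]
pushleft(9): [9, 66]
pushleft(61): [61, 9, 66]
pushleft(10): [10, 61, 9, 66]

Answer: 10 61 9 66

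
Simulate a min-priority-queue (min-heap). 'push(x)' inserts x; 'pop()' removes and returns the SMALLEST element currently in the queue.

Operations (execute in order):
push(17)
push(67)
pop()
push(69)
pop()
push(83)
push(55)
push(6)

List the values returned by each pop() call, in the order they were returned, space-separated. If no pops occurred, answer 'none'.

push(17): heap contents = [17]
push(67): heap contents = [17, 67]
pop() → 17: heap contents = [67]
push(69): heap contents = [67, 69]
pop() → 67: heap contents = [69]
push(83): heap contents = [69, 83]
push(55): heap contents = [55, 69, 83]
push(6): heap contents = [6, 55, 69, 83]

Answer: 17 67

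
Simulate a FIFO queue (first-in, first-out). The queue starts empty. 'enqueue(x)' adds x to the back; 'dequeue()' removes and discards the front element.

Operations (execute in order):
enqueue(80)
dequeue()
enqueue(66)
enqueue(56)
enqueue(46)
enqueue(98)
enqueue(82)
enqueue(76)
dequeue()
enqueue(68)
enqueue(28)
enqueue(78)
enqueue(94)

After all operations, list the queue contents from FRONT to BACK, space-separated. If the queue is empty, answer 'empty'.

enqueue(80): [80]
dequeue(): []
enqueue(66): [66]
enqueue(56): [66, 56]
enqueue(46): [66, 56, 46]
enqueue(98): [66, 56, 46, 98]
enqueue(82): [66, 56, 46, 98, 82]
enqueue(76): [66, 56, 46, 98, 82, 76]
dequeue(): [56, 46, 98, 82, 76]
enqueue(68): [56, 46, 98, 82, 76, 68]
enqueue(28): [56, 46, 98, 82, 76, 68, 28]
enqueue(78): [56, 46, 98, 82, 76, 68, 28, 78]
enqueue(94): [56, 46, 98, 82, 76, 68, 28, 78, 94]

Answer: 56 46 98 82 76 68 28 78 94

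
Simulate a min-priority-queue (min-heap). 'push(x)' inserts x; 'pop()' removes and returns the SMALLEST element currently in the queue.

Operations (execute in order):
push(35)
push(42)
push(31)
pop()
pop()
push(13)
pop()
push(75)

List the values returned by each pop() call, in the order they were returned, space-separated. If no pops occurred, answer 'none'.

Answer: 31 35 13

Derivation:
push(35): heap contents = [35]
push(42): heap contents = [35, 42]
push(31): heap contents = [31, 35, 42]
pop() → 31: heap contents = [35, 42]
pop() → 35: heap contents = [42]
push(13): heap contents = [13, 42]
pop() → 13: heap contents = [42]
push(75): heap contents = [42, 75]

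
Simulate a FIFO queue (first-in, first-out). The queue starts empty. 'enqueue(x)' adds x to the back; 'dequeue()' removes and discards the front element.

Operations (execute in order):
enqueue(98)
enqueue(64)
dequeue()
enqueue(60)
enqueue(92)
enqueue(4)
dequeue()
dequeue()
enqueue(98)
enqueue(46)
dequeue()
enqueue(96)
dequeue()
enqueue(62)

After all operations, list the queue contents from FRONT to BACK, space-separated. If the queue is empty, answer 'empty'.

enqueue(98): [98]
enqueue(64): [98, 64]
dequeue(): [64]
enqueue(60): [64, 60]
enqueue(92): [64, 60, 92]
enqueue(4): [64, 60, 92, 4]
dequeue(): [60, 92, 4]
dequeue(): [92, 4]
enqueue(98): [92, 4, 98]
enqueue(46): [92, 4, 98, 46]
dequeue(): [4, 98, 46]
enqueue(96): [4, 98, 46, 96]
dequeue(): [98, 46, 96]
enqueue(62): [98, 46, 96, 62]

Answer: 98 46 96 62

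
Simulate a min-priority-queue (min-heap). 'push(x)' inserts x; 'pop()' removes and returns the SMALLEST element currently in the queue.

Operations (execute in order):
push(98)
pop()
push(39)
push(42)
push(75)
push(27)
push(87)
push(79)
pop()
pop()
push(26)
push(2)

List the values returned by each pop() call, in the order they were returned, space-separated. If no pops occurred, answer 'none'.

Answer: 98 27 39

Derivation:
push(98): heap contents = [98]
pop() → 98: heap contents = []
push(39): heap contents = [39]
push(42): heap contents = [39, 42]
push(75): heap contents = [39, 42, 75]
push(27): heap contents = [27, 39, 42, 75]
push(87): heap contents = [27, 39, 42, 75, 87]
push(79): heap contents = [27, 39, 42, 75, 79, 87]
pop() → 27: heap contents = [39, 42, 75, 79, 87]
pop() → 39: heap contents = [42, 75, 79, 87]
push(26): heap contents = [26, 42, 75, 79, 87]
push(2): heap contents = [2, 26, 42, 75, 79, 87]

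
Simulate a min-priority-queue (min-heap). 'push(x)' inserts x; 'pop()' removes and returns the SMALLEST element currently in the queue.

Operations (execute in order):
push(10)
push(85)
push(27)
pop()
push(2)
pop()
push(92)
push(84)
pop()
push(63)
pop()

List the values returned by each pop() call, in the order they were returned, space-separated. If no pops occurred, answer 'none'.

Answer: 10 2 27 63

Derivation:
push(10): heap contents = [10]
push(85): heap contents = [10, 85]
push(27): heap contents = [10, 27, 85]
pop() → 10: heap contents = [27, 85]
push(2): heap contents = [2, 27, 85]
pop() → 2: heap contents = [27, 85]
push(92): heap contents = [27, 85, 92]
push(84): heap contents = [27, 84, 85, 92]
pop() → 27: heap contents = [84, 85, 92]
push(63): heap contents = [63, 84, 85, 92]
pop() → 63: heap contents = [84, 85, 92]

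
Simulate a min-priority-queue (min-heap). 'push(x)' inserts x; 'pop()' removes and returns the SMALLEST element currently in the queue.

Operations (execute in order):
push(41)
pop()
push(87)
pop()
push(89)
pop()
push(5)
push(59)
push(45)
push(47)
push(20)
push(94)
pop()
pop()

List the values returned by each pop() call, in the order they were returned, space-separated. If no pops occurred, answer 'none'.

Answer: 41 87 89 5 20

Derivation:
push(41): heap contents = [41]
pop() → 41: heap contents = []
push(87): heap contents = [87]
pop() → 87: heap contents = []
push(89): heap contents = [89]
pop() → 89: heap contents = []
push(5): heap contents = [5]
push(59): heap contents = [5, 59]
push(45): heap contents = [5, 45, 59]
push(47): heap contents = [5, 45, 47, 59]
push(20): heap contents = [5, 20, 45, 47, 59]
push(94): heap contents = [5, 20, 45, 47, 59, 94]
pop() → 5: heap contents = [20, 45, 47, 59, 94]
pop() → 20: heap contents = [45, 47, 59, 94]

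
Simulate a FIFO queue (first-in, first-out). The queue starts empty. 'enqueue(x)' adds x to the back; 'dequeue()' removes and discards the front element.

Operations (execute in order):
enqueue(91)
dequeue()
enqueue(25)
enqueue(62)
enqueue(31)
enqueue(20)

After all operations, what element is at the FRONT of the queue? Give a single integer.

enqueue(91): queue = [91]
dequeue(): queue = []
enqueue(25): queue = [25]
enqueue(62): queue = [25, 62]
enqueue(31): queue = [25, 62, 31]
enqueue(20): queue = [25, 62, 31, 20]

Answer: 25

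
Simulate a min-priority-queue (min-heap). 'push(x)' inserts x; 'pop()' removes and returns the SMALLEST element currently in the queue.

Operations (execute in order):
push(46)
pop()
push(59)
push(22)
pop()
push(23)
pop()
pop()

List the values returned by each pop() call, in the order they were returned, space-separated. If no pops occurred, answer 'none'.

push(46): heap contents = [46]
pop() → 46: heap contents = []
push(59): heap contents = [59]
push(22): heap contents = [22, 59]
pop() → 22: heap contents = [59]
push(23): heap contents = [23, 59]
pop() → 23: heap contents = [59]
pop() → 59: heap contents = []

Answer: 46 22 23 59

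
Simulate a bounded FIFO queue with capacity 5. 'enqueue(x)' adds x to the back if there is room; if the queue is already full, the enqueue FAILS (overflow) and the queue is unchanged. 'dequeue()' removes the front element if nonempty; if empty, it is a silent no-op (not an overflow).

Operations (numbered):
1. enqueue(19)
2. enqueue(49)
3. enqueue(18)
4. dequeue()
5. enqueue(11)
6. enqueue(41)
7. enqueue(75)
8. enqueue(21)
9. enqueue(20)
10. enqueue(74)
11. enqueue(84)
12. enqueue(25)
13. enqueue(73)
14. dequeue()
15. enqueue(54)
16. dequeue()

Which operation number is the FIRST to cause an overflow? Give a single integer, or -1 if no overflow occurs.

1. enqueue(19): size=1
2. enqueue(49): size=2
3. enqueue(18): size=3
4. dequeue(): size=2
5. enqueue(11): size=3
6. enqueue(41): size=4
7. enqueue(75): size=5
8. enqueue(21): size=5=cap → OVERFLOW (fail)
9. enqueue(20): size=5=cap → OVERFLOW (fail)
10. enqueue(74): size=5=cap → OVERFLOW (fail)
11. enqueue(84): size=5=cap → OVERFLOW (fail)
12. enqueue(25): size=5=cap → OVERFLOW (fail)
13. enqueue(73): size=5=cap → OVERFLOW (fail)
14. dequeue(): size=4
15. enqueue(54): size=5
16. dequeue(): size=4

Answer: 8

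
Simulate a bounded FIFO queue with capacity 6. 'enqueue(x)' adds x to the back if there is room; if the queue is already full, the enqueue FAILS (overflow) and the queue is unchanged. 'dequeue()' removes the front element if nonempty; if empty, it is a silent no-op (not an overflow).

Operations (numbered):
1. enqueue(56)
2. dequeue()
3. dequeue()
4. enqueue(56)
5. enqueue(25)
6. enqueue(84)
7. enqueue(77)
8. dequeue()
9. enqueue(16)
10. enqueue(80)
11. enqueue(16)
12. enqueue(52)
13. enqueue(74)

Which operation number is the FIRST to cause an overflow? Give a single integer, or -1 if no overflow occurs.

Answer: 12

Derivation:
1. enqueue(56): size=1
2. dequeue(): size=0
3. dequeue(): empty, no-op, size=0
4. enqueue(56): size=1
5. enqueue(25): size=2
6. enqueue(84): size=3
7. enqueue(77): size=4
8. dequeue(): size=3
9. enqueue(16): size=4
10. enqueue(80): size=5
11. enqueue(16): size=6
12. enqueue(52): size=6=cap → OVERFLOW (fail)
13. enqueue(74): size=6=cap → OVERFLOW (fail)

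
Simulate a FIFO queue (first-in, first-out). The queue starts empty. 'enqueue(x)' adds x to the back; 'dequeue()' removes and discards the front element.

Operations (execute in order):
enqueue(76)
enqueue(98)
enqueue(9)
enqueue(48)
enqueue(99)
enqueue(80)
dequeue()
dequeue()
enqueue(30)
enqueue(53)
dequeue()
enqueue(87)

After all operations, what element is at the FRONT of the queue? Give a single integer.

Answer: 48

Derivation:
enqueue(76): queue = [76]
enqueue(98): queue = [76, 98]
enqueue(9): queue = [76, 98, 9]
enqueue(48): queue = [76, 98, 9, 48]
enqueue(99): queue = [76, 98, 9, 48, 99]
enqueue(80): queue = [76, 98, 9, 48, 99, 80]
dequeue(): queue = [98, 9, 48, 99, 80]
dequeue(): queue = [9, 48, 99, 80]
enqueue(30): queue = [9, 48, 99, 80, 30]
enqueue(53): queue = [9, 48, 99, 80, 30, 53]
dequeue(): queue = [48, 99, 80, 30, 53]
enqueue(87): queue = [48, 99, 80, 30, 53, 87]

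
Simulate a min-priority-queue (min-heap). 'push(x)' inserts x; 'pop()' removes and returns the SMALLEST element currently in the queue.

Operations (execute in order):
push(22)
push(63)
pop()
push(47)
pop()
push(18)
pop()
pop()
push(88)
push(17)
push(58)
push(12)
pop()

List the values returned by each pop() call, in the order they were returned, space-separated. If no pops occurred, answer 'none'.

push(22): heap contents = [22]
push(63): heap contents = [22, 63]
pop() → 22: heap contents = [63]
push(47): heap contents = [47, 63]
pop() → 47: heap contents = [63]
push(18): heap contents = [18, 63]
pop() → 18: heap contents = [63]
pop() → 63: heap contents = []
push(88): heap contents = [88]
push(17): heap contents = [17, 88]
push(58): heap contents = [17, 58, 88]
push(12): heap contents = [12, 17, 58, 88]
pop() → 12: heap contents = [17, 58, 88]

Answer: 22 47 18 63 12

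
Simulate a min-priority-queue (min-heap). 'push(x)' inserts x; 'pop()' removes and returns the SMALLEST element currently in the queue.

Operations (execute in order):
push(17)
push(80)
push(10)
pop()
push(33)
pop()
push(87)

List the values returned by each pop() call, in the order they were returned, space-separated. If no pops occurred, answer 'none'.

Answer: 10 17

Derivation:
push(17): heap contents = [17]
push(80): heap contents = [17, 80]
push(10): heap contents = [10, 17, 80]
pop() → 10: heap contents = [17, 80]
push(33): heap contents = [17, 33, 80]
pop() → 17: heap contents = [33, 80]
push(87): heap contents = [33, 80, 87]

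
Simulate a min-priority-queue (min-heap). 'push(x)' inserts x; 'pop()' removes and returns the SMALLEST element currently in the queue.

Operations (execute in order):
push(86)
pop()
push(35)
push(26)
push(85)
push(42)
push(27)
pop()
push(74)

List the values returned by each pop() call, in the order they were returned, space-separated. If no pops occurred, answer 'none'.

push(86): heap contents = [86]
pop() → 86: heap contents = []
push(35): heap contents = [35]
push(26): heap contents = [26, 35]
push(85): heap contents = [26, 35, 85]
push(42): heap contents = [26, 35, 42, 85]
push(27): heap contents = [26, 27, 35, 42, 85]
pop() → 26: heap contents = [27, 35, 42, 85]
push(74): heap contents = [27, 35, 42, 74, 85]

Answer: 86 26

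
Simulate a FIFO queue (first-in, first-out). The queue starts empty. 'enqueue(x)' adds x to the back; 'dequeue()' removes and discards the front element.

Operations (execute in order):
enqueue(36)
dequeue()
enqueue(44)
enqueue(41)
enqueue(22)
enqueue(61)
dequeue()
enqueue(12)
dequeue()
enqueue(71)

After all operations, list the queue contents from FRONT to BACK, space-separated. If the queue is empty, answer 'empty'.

Answer: 22 61 12 71

Derivation:
enqueue(36): [36]
dequeue(): []
enqueue(44): [44]
enqueue(41): [44, 41]
enqueue(22): [44, 41, 22]
enqueue(61): [44, 41, 22, 61]
dequeue(): [41, 22, 61]
enqueue(12): [41, 22, 61, 12]
dequeue(): [22, 61, 12]
enqueue(71): [22, 61, 12, 71]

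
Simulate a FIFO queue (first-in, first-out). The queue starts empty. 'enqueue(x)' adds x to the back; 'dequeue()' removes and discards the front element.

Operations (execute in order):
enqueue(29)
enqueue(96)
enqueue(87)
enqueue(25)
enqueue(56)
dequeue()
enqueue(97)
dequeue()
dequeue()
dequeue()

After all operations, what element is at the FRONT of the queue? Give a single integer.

Answer: 56

Derivation:
enqueue(29): queue = [29]
enqueue(96): queue = [29, 96]
enqueue(87): queue = [29, 96, 87]
enqueue(25): queue = [29, 96, 87, 25]
enqueue(56): queue = [29, 96, 87, 25, 56]
dequeue(): queue = [96, 87, 25, 56]
enqueue(97): queue = [96, 87, 25, 56, 97]
dequeue(): queue = [87, 25, 56, 97]
dequeue(): queue = [25, 56, 97]
dequeue(): queue = [56, 97]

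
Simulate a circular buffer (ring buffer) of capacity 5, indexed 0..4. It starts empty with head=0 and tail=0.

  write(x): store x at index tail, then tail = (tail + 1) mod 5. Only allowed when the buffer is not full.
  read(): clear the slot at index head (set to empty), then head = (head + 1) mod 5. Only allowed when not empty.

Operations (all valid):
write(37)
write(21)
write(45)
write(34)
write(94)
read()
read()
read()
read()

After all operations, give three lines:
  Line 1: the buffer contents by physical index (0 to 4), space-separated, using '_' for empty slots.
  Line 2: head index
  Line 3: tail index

write(37): buf=[37 _ _ _ _], head=0, tail=1, size=1
write(21): buf=[37 21 _ _ _], head=0, tail=2, size=2
write(45): buf=[37 21 45 _ _], head=0, tail=3, size=3
write(34): buf=[37 21 45 34 _], head=0, tail=4, size=4
write(94): buf=[37 21 45 34 94], head=0, tail=0, size=5
read(): buf=[_ 21 45 34 94], head=1, tail=0, size=4
read(): buf=[_ _ 45 34 94], head=2, tail=0, size=3
read(): buf=[_ _ _ 34 94], head=3, tail=0, size=2
read(): buf=[_ _ _ _ 94], head=4, tail=0, size=1

Answer: _ _ _ _ 94
4
0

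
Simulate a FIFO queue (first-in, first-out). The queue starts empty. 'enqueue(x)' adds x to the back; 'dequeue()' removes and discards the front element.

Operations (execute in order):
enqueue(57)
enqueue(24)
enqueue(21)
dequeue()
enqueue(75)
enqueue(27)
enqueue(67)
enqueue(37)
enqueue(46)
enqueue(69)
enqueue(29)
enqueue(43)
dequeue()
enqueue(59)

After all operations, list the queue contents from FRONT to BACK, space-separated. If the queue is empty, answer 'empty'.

enqueue(57): [57]
enqueue(24): [57, 24]
enqueue(21): [57, 24, 21]
dequeue(): [24, 21]
enqueue(75): [24, 21, 75]
enqueue(27): [24, 21, 75, 27]
enqueue(67): [24, 21, 75, 27, 67]
enqueue(37): [24, 21, 75, 27, 67, 37]
enqueue(46): [24, 21, 75, 27, 67, 37, 46]
enqueue(69): [24, 21, 75, 27, 67, 37, 46, 69]
enqueue(29): [24, 21, 75, 27, 67, 37, 46, 69, 29]
enqueue(43): [24, 21, 75, 27, 67, 37, 46, 69, 29, 43]
dequeue(): [21, 75, 27, 67, 37, 46, 69, 29, 43]
enqueue(59): [21, 75, 27, 67, 37, 46, 69, 29, 43, 59]

Answer: 21 75 27 67 37 46 69 29 43 59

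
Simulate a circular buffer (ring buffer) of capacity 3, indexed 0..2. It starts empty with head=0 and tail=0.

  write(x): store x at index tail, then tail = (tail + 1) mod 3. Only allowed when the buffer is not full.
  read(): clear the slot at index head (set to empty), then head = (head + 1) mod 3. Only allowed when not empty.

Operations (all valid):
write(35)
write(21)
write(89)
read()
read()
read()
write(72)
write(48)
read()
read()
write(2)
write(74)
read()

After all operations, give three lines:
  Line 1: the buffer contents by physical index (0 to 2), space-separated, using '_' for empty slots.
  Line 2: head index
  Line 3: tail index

write(35): buf=[35 _ _], head=0, tail=1, size=1
write(21): buf=[35 21 _], head=0, tail=2, size=2
write(89): buf=[35 21 89], head=0, tail=0, size=3
read(): buf=[_ 21 89], head=1, tail=0, size=2
read(): buf=[_ _ 89], head=2, tail=0, size=1
read(): buf=[_ _ _], head=0, tail=0, size=0
write(72): buf=[72 _ _], head=0, tail=1, size=1
write(48): buf=[72 48 _], head=0, tail=2, size=2
read(): buf=[_ 48 _], head=1, tail=2, size=1
read(): buf=[_ _ _], head=2, tail=2, size=0
write(2): buf=[_ _ 2], head=2, tail=0, size=1
write(74): buf=[74 _ 2], head=2, tail=1, size=2
read(): buf=[74 _ _], head=0, tail=1, size=1

Answer: 74 _ _
0
1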